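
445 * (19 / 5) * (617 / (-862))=-1043347 / 862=-1210.38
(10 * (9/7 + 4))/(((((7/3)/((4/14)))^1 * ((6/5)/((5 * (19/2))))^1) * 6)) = 87875/2058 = 42.70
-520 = -520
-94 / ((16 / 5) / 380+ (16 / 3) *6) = -22325 / 7602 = -2.94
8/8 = 1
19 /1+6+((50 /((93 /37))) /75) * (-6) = 2177 /93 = 23.41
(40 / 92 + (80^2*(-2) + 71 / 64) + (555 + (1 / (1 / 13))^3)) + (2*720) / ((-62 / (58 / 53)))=-24358783989 / 2418496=-10071.87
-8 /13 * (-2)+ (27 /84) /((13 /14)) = 41 /26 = 1.58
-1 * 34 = -34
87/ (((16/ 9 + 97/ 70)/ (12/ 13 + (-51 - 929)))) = -697621680/ 25909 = -26925.84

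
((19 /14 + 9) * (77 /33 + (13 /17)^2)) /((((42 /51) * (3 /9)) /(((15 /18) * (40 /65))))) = 1834250 /32487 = 56.46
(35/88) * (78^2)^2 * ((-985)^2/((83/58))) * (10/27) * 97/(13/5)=125919080830725000/913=137917941764211.39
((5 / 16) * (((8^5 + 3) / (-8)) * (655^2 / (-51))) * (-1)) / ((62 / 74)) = -2601021980875 / 202368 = -12852931.20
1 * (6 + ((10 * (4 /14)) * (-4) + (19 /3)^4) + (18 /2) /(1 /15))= 985714 /567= 1738.47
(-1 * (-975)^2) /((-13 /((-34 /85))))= -29250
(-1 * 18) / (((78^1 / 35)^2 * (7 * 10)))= -35 / 676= -0.05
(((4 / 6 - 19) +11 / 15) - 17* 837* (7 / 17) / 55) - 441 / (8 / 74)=-924743 / 220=-4203.38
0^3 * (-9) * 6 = 0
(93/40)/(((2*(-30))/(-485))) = 3007/160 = 18.79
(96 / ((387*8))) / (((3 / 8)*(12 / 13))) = 104 / 1161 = 0.09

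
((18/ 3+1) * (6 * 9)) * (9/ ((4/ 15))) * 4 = 51030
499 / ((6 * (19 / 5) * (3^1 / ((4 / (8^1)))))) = 2495 / 684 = 3.65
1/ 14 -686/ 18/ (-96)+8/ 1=51217/ 6048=8.47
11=11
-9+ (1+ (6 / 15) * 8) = -24 / 5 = -4.80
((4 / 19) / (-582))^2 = 4 / 30569841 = 0.00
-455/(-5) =91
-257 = -257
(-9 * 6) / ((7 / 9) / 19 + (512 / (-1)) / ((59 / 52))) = 544806 / 4552291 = 0.12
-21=-21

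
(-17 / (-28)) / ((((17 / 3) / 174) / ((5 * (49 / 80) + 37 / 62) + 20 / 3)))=190965 / 992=192.51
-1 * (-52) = 52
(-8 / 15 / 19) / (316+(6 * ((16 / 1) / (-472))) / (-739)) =-43601 / 490838685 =-0.00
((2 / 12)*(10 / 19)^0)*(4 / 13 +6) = 41 / 39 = 1.05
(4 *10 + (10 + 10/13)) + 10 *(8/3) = 3020/39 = 77.44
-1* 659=-659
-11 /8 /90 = -11 /720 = -0.02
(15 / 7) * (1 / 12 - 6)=-355 / 28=-12.68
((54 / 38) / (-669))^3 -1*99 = -7530270665976 / 76063340053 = -99.00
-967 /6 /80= -2.01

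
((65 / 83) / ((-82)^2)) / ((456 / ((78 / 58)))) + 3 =7380209453 / 2460069536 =3.00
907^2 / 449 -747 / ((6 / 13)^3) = -62132023 / 10776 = -5765.78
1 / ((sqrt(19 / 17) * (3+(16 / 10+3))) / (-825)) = -4125 * sqrt(323) / 722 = -102.68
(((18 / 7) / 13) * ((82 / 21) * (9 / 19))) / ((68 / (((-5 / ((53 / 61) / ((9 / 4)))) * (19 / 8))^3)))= -8265742450927875 / 52828210233344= -156.46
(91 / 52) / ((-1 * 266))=-1 / 152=-0.01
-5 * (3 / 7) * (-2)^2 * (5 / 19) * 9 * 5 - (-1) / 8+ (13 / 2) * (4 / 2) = -94035 / 1064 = -88.38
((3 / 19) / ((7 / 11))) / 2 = 33 / 266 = 0.12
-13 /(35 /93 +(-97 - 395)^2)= -1209 /22511987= -0.00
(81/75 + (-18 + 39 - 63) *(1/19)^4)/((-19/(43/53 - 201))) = 7464383274/656166235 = 11.38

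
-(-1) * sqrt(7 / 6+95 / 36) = sqrt(137) / 6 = 1.95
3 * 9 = 27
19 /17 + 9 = 172 /17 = 10.12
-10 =-10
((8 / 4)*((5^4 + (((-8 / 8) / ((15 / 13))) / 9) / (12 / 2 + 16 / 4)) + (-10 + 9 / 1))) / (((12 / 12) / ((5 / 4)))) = 842387 / 540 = 1559.98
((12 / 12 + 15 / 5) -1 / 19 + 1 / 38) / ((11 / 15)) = 5.42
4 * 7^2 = 196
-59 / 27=-2.19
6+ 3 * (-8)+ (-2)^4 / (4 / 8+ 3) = -94 / 7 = -13.43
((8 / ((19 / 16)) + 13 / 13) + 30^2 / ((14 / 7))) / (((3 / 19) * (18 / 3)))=483.17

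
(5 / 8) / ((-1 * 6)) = -0.10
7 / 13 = 0.54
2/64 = 1/32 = 0.03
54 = 54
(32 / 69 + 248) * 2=34288 / 69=496.93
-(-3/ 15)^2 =-1/ 25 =-0.04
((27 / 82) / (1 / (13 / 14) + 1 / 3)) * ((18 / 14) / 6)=3159 / 63140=0.05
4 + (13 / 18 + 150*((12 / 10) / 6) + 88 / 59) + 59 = 101117 / 1062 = 95.21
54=54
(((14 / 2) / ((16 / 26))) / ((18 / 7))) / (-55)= -637 / 7920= -0.08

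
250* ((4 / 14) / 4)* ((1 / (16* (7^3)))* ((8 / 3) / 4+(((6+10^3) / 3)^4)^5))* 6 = 70443290094337780239377474460145279767189267371062500906619375 / 11162359129068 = 6310788721256582194161012000000000000000000000000.00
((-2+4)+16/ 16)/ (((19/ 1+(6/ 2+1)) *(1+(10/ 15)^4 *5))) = 243/ 3703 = 0.07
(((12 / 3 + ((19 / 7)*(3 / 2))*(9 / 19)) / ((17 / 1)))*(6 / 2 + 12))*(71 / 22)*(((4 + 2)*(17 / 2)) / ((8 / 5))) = 538.12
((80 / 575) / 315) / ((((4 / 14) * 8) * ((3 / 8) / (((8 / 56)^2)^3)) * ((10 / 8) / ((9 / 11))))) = 32 / 11161948875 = 0.00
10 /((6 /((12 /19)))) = 20 /19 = 1.05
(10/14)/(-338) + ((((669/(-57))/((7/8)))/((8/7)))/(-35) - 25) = -5544351/224770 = -24.67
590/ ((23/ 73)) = 1872.61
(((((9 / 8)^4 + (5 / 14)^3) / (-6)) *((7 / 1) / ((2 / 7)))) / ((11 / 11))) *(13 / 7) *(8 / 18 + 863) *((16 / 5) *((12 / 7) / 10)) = -233809954729 / 39513600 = -5917.20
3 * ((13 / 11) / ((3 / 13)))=169 / 11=15.36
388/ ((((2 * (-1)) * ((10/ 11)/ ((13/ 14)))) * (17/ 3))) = -41613/ 1190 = -34.97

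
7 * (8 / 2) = 28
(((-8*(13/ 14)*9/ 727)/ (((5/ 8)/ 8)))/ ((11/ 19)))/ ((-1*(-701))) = -569088/ 196206395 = -0.00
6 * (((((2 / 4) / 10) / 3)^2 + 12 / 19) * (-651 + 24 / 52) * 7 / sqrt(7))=-121834361 * sqrt(7) / 49400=-6525.17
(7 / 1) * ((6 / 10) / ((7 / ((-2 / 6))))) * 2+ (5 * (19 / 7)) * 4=53.89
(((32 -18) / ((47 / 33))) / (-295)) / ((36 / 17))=-1309 / 83190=-0.02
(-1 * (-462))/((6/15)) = 1155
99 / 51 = 33 / 17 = 1.94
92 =92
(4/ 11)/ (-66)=-2/ 363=-0.01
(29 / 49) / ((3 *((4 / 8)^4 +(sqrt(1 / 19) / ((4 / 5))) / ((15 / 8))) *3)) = 0.31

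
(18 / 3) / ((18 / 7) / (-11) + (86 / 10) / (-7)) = -2310 / 563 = -4.10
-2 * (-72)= 144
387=387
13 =13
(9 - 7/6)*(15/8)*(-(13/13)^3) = -235/16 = -14.69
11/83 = 0.13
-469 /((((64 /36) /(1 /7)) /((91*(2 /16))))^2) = -6420141 /16384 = -391.85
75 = 75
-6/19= -0.32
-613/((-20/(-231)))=-141603/20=-7080.15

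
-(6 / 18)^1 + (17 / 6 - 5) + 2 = -1 / 2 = -0.50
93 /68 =1.37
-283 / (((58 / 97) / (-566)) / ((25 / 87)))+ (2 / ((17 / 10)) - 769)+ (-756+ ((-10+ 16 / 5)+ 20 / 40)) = 32360404967 / 428910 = 75448.01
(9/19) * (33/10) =297/190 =1.56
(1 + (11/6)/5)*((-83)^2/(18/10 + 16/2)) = 282449/294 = 960.71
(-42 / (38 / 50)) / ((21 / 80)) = -4000 / 19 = -210.53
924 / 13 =71.08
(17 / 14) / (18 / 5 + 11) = 85 / 1022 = 0.08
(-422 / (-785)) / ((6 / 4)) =844 / 2355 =0.36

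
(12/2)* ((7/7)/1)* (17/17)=6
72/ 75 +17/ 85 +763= 764.16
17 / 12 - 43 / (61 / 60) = -29923 / 732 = -40.88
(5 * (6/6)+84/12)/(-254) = -6/127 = -0.05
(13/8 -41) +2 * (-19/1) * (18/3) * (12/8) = -3051/8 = -381.38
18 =18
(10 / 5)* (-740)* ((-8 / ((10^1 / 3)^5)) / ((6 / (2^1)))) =9.59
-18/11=-1.64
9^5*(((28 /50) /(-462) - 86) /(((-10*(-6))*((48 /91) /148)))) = -522456841179 /22000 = -23748038.24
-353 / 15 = -23.53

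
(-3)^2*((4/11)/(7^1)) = 36/77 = 0.47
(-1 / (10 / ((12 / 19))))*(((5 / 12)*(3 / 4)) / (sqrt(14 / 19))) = -3*sqrt(266) / 2128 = -0.02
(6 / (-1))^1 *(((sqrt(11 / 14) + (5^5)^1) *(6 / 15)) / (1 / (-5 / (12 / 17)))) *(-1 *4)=-212500-34 *sqrt(154) / 7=-212560.28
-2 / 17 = -0.12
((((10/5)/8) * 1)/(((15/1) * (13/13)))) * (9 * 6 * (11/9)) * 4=22/5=4.40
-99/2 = -49.50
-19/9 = -2.11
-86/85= -1.01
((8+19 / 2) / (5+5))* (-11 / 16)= -77 / 64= -1.20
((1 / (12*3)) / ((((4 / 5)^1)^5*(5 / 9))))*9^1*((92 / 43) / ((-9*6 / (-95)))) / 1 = 1365625 / 264192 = 5.17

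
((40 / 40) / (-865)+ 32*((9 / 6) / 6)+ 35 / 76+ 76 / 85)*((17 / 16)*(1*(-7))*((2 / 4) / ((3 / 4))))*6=-73172897 / 262960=-278.27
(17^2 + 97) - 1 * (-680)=1066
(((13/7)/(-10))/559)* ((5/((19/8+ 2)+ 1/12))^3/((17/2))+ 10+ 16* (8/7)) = -2073843369/219399076085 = -0.01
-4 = -4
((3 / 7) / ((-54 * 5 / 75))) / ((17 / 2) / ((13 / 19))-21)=65 / 4683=0.01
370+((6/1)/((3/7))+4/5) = 1924/5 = 384.80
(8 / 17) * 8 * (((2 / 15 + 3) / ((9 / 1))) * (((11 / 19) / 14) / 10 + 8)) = 10.49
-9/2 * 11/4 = -99/8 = -12.38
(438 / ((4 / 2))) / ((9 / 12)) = 292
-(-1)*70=70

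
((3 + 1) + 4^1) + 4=12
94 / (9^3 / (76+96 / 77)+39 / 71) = 39696952 / 4217415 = 9.41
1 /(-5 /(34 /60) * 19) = -17 /2850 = -0.01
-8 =-8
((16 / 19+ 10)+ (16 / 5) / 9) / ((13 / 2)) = 19148 / 11115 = 1.72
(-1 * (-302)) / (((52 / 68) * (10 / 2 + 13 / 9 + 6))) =23103 / 728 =31.73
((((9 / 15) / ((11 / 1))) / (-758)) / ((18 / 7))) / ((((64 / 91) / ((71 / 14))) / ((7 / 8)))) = -0.00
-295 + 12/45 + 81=-3206/15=-213.73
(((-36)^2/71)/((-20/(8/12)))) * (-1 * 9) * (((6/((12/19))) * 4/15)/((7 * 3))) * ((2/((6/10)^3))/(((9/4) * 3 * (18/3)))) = 6080/40257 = 0.15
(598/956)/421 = 299/201238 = 0.00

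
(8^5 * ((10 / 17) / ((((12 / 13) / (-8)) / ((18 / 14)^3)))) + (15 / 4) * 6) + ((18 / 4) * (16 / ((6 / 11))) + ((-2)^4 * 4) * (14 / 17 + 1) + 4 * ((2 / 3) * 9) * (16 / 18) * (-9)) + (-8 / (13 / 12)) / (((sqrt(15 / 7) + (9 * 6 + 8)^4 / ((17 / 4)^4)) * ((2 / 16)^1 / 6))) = -5390356696358805951837376419673 / 15185457321677186458722262 + 32144290288128 * sqrt(105) / 1302131480164396026301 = -354968.35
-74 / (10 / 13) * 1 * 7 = -3367 / 5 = -673.40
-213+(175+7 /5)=-183 /5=-36.60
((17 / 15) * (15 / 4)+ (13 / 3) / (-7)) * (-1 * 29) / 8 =-8845 / 672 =-13.16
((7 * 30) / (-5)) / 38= -21 / 19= -1.11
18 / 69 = 6 / 23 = 0.26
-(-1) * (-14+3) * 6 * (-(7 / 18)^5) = 0.59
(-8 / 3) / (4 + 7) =-8 / 33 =-0.24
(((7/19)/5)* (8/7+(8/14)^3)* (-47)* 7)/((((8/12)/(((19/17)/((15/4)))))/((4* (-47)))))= 8058432/2975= 2708.72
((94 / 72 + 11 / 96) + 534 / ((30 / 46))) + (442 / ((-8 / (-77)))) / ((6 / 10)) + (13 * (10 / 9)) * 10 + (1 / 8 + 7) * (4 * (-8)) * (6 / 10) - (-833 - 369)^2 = -45980343 / 32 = -1436885.72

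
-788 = -788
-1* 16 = -16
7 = 7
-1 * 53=-53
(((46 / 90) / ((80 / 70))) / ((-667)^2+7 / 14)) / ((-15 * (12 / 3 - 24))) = 161 / 48048066000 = 0.00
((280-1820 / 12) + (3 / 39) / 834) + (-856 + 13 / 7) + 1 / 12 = -110156513 / 151788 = -725.73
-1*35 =-35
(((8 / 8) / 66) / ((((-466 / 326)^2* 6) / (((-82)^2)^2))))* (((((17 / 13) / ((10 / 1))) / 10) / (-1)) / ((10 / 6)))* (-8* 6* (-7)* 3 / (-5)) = 428843502579408 / 4852079375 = 88383.45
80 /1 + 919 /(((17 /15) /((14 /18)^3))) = 1906565 /4131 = 461.53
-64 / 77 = -0.83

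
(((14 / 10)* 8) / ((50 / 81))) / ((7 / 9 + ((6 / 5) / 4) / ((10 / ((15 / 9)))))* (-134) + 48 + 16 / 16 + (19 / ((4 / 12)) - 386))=-40824 / 879575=-0.05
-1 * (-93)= 93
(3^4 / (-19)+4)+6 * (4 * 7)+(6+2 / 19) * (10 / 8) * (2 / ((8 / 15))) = 14923 / 76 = 196.36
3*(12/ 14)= 18/ 7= 2.57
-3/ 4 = -0.75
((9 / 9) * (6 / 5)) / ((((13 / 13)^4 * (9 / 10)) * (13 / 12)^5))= 331776 / 371293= 0.89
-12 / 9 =-4 / 3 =-1.33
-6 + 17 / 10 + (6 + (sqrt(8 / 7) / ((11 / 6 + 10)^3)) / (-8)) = 17 / 10 - 54 * sqrt(14) / 2505377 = 1.70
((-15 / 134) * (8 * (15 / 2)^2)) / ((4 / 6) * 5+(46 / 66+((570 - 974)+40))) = 111375 / 795893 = 0.14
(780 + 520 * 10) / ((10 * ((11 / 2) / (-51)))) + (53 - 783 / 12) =-5557.34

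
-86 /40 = -43 /20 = -2.15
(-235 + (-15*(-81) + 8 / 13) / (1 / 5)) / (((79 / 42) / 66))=205025.43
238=238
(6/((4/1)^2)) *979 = 2937/8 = 367.12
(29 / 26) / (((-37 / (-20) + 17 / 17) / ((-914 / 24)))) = -66265 / 4446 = -14.90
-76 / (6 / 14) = -532 / 3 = -177.33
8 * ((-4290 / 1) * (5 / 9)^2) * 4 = -1144000 / 27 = -42370.37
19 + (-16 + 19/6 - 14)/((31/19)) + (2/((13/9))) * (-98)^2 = 32160367/2418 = 13300.40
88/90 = 44/45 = 0.98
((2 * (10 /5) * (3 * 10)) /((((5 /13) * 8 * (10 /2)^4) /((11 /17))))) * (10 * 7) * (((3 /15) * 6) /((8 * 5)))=9009 /106250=0.08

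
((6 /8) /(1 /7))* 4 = 21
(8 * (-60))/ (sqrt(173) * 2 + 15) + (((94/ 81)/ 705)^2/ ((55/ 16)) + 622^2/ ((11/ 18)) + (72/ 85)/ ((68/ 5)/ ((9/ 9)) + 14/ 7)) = 5305124770825701748/ 8379621446625-960 * sqrt(173)/ 467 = 633071.34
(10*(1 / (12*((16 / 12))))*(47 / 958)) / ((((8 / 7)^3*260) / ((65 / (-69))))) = -80605 / 1083015168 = -0.00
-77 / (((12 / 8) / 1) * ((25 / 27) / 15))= -4158 / 5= -831.60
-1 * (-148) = 148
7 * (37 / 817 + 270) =1544389 / 817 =1890.32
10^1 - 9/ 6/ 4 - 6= 29/ 8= 3.62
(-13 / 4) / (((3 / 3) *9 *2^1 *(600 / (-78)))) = 169 / 7200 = 0.02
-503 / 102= -4.93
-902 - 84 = -986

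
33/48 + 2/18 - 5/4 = -65/144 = -0.45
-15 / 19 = -0.79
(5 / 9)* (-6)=-10 / 3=-3.33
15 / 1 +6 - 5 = 16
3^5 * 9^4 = 1594323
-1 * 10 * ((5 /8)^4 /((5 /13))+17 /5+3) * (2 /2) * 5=-695985 /2048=-339.84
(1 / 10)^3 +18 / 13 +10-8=44013 / 13000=3.39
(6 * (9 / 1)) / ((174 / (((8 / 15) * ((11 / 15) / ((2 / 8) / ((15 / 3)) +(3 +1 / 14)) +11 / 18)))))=5324 / 38019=0.14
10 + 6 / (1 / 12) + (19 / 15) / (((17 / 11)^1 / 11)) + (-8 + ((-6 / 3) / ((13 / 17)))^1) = 266527 / 3315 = 80.40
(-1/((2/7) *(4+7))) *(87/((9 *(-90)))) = 203/5940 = 0.03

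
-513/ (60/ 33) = -5643/ 20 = -282.15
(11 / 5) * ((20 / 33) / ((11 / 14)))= 56 / 33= 1.70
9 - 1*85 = -76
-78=-78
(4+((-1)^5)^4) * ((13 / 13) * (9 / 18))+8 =21 / 2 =10.50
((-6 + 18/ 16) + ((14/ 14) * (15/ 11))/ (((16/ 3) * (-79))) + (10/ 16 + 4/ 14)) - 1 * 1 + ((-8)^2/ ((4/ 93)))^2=215497723753/ 97328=2214139.03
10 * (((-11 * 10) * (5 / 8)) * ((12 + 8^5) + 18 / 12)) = -90149125 / 4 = -22537281.25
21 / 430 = 0.05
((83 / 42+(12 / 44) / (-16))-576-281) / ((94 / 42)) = -3160231 / 8272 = -382.04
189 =189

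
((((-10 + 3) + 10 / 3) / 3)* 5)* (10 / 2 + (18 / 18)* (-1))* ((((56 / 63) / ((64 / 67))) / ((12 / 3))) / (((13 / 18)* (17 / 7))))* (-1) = 25795 / 7956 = 3.24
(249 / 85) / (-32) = -249 / 2720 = -0.09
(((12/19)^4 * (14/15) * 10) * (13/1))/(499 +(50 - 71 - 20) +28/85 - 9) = 71285760/1659116651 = 0.04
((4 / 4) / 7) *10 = 10 / 7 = 1.43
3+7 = 10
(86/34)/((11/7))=301/187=1.61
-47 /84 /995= -47 /83580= -0.00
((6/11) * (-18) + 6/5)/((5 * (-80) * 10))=237/110000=0.00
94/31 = 3.03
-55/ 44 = -5/ 4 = -1.25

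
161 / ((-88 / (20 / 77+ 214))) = -189727 / 484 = -392.00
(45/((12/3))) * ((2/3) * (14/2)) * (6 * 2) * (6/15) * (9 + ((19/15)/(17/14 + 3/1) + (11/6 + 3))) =1050714/295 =3561.74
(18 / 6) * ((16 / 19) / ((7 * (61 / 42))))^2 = 27648 / 1343281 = 0.02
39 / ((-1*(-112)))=39 / 112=0.35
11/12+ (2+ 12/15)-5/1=-77/60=-1.28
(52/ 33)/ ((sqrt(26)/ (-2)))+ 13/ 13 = 1 - 4 * sqrt(26)/ 33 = 0.38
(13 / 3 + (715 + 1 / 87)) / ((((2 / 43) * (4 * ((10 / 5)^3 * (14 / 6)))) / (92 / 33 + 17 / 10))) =1328491063 / 1429120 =929.59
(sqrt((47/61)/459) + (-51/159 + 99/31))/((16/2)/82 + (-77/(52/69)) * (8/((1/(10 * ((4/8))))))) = -1257880/1789455377 - 533 * sqrt(146217)/20329868574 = -0.00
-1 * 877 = -877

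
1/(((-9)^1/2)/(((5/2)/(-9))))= 5/81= 0.06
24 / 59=0.41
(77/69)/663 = 77/45747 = 0.00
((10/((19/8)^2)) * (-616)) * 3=-1182720/361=-3276.23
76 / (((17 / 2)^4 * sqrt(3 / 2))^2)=0.00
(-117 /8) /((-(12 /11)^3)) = 17303 /1536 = 11.26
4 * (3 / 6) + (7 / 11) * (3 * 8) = 190 / 11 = 17.27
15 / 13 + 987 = 12846 / 13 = 988.15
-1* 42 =-42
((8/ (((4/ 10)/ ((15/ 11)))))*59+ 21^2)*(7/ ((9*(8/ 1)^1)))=52619/ 264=199.31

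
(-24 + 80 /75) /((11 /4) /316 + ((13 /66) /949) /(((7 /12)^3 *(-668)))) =-20000076322688 /7588080975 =-2635.72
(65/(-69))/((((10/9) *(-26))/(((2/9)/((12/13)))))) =13/1656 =0.01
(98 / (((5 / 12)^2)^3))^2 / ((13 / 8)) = 685041829640404992 / 3173828125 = 215840871.86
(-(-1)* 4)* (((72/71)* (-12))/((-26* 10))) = 864/4615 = 0.19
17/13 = 1.31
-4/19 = -0.21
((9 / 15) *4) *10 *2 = 48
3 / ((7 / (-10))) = -30 / 7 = -4.29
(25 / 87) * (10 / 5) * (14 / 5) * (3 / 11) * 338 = 47320 / 319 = 148.34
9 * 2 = 18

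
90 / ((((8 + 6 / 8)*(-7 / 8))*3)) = -192 / 49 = -3.92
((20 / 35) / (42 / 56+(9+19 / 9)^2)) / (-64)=-81 / 1126804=-0.00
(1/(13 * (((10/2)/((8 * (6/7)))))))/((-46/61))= -1464/10465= -0.14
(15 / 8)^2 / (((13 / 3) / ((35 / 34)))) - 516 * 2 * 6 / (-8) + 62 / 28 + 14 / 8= 154214751 / 198016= 778.80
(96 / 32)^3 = 27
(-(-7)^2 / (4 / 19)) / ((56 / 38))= -2527 / 16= -157.94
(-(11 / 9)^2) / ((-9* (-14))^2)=-121 / 1285956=-0.00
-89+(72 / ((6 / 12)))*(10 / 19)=-251 / 19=-13.21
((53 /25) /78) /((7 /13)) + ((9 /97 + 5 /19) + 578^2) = 334084.41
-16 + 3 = -13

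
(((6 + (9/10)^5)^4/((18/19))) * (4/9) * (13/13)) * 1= 885.05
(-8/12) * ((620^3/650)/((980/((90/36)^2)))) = -2979100/1911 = -1558.92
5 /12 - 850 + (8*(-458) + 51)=-53551 /12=-4462.58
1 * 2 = 2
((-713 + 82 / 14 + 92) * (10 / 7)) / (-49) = 43060 / 2401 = 17.93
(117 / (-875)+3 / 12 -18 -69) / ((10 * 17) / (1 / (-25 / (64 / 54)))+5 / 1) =1216372 / 50133125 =0.02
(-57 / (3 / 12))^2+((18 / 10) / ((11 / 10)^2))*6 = 6291144 / 121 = 51992.93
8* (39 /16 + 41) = 695 /2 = 347.50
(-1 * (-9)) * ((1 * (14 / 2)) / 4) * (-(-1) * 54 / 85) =1701 / 170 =10.01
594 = 594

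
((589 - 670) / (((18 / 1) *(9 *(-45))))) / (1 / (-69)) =-0.77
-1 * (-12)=12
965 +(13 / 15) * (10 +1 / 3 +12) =984.36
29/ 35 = 0.83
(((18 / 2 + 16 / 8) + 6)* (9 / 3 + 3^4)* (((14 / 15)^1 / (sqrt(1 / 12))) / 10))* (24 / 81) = 53312* sqrt(3) / 675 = 136.80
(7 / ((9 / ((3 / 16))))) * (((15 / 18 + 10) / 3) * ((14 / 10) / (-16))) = -637 / 13824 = -0.05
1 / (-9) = -1 / 9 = -0.11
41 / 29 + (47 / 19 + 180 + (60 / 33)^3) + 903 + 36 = 827912341 / 733381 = 1128.90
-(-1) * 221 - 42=179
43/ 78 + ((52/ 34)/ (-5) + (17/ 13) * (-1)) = -7043/ 6630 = -1.06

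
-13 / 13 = -1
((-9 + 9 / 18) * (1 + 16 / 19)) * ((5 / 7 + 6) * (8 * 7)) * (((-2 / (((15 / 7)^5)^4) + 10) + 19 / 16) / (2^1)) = -332907065674004570965030055899 / 10108780459442138671875000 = -32932.47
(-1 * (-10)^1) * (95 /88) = 475 /44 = 10.80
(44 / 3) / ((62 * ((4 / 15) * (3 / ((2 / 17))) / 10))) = 550 / 1581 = 0.35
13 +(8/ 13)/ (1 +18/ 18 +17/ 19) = 9447/ 715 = 13.21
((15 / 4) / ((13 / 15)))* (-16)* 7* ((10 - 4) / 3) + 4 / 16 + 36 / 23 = -1157029 / 1196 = -967.42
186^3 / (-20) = -1608714 / 5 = -321742.80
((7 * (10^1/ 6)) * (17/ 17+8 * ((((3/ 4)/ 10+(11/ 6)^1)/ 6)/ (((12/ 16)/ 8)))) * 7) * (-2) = -4596.32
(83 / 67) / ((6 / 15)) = 415 / 134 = 3.10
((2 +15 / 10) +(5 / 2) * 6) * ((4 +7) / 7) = 407 / 14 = 29.07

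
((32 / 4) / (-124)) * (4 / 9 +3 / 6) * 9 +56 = 1719 / 31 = 55.45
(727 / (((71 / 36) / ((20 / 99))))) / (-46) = -29080 / 17963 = -1.62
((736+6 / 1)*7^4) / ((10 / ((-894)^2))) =711936250956 / 5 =142387250191.20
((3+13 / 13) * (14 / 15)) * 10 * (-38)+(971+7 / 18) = -8051 / 18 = -447.28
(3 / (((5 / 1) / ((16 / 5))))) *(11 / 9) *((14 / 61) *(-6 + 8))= 4928 / 4575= 1.08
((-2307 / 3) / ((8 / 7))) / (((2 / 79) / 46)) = -9780911 / 8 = -1222613.88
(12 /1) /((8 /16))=24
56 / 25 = 2.24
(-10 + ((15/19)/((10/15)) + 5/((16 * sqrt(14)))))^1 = -8.73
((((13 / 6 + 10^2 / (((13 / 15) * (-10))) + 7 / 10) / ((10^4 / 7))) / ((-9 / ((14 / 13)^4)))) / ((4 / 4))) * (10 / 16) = 28420637 / 50124555000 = 0.00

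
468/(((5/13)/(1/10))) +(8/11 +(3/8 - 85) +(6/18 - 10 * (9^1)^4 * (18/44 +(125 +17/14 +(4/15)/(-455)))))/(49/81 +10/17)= -2290217401639197/328928600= -6962658.16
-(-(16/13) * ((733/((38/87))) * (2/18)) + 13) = 216.50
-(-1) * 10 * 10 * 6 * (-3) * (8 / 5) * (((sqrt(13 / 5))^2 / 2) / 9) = -416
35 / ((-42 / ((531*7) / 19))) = -6195 / 38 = -163.03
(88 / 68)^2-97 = -27549 / 289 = -95.33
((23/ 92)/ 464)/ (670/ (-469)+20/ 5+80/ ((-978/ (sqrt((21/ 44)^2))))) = 12551/ 58991104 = 0.00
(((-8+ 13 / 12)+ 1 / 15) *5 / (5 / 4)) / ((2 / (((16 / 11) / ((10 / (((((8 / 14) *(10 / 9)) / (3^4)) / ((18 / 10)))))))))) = -4384 / 505197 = -0.01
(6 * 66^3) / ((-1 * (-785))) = 1724976 / 785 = 2197.42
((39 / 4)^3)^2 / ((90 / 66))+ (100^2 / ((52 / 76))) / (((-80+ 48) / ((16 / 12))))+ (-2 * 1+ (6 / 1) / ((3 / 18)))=502721114303 / 798720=629408.45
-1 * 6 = -6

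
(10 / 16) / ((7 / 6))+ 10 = 295 / 28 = 10.54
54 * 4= 216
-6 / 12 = -1 / 2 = -0.50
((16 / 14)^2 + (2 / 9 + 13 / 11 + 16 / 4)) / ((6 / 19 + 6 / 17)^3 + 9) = 1096912289117 / 1520119542249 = 0.72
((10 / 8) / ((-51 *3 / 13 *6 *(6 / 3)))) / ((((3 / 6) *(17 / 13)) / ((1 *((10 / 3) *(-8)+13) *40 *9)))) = 66.60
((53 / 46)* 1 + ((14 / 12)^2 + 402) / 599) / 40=905429 / 19838880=0.05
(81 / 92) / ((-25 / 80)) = -324 / 115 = -2.82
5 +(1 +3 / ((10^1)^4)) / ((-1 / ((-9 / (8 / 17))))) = 1930459 / 80000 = 24.13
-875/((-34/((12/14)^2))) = 18.91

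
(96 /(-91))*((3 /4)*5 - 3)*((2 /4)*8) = -288 /91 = -3.16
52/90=26/45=0.58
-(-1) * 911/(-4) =-911/4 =-227.75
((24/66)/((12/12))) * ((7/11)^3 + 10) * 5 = 273060/14641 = 18.65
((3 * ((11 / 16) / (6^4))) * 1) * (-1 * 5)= -55 / 6912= -0.01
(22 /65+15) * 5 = 997 /13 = 76.69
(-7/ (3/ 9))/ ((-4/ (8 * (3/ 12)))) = 21/ 2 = 10.50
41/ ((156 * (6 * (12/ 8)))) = 41/ 1404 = 0.03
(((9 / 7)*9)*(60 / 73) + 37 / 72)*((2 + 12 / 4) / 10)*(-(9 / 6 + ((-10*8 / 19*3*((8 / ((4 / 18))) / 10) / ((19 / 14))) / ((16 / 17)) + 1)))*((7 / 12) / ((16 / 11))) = 66.54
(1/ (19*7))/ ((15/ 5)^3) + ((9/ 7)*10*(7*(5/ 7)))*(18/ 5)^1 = 231.43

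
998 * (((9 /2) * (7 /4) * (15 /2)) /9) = 52395 /8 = 6549.38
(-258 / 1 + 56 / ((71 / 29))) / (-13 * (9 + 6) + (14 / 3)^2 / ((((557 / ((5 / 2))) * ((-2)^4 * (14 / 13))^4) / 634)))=1074964484063232 / 891507704892025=1.21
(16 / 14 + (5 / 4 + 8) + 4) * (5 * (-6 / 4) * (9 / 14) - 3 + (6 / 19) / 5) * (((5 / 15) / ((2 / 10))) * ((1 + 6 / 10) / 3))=-924079 / 9310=-99.26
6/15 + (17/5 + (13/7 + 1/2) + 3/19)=8399/1330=6.32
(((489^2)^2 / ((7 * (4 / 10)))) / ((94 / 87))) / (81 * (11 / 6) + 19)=4974560179767 / 44086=112837639.61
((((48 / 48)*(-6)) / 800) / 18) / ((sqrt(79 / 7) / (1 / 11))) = -0.00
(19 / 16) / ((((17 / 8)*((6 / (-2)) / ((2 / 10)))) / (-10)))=19 / 51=0.37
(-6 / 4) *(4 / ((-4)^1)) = 3 / 2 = 1.50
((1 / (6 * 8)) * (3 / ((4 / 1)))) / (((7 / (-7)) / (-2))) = 1 / 32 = 0.03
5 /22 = 0.23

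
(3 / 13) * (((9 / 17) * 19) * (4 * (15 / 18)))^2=974700 / 3757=259.44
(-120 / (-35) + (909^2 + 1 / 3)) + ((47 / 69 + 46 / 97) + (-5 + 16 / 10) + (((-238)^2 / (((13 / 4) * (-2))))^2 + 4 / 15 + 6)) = 3039180739652254 / 39589095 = 76768128.69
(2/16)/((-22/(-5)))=5/176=0.03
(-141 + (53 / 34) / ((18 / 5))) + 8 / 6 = -85211 / 612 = -139.23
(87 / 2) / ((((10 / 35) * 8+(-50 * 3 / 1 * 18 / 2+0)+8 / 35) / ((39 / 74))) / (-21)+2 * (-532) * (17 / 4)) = -2493855 / 252266284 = -0.01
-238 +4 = -234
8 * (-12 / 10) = -48 / 5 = -9.60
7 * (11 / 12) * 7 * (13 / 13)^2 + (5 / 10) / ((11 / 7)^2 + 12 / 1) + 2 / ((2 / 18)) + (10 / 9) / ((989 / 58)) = 1590737443 / 25243236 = 63.02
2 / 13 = 0.15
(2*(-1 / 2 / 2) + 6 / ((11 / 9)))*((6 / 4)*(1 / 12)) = 97 / 176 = 0.55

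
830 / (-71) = -830 / 71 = -11.69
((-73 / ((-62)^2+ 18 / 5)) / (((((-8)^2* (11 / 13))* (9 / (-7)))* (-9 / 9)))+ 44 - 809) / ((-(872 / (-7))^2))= 4569122048015 / 92684702195712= 0.05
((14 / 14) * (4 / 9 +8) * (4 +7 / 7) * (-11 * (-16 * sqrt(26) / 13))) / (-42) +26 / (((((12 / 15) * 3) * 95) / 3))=13 / 38- 33440 * sqrt(26) / 2457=-69.06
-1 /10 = -0.10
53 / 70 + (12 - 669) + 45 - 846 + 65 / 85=-1733209 / 1190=-1456.48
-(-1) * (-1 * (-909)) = 909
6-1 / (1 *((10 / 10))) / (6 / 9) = 9 / 2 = 4.50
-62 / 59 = -1.05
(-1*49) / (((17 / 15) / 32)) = -23520 / 17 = -1383.53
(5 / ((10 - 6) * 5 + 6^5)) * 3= 15 / 7796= 0.00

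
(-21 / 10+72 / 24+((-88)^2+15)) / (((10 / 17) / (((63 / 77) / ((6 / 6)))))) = 11872647 / 1100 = 10793.32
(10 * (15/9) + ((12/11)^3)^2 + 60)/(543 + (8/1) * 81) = 416416982/6329787453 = 0.07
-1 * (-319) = 319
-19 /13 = -1.46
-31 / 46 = -0.67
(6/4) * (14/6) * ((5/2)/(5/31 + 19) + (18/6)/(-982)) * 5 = 2601305/1166616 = 2.23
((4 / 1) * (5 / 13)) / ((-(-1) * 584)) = 5 / 1898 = 0.00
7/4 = 1.75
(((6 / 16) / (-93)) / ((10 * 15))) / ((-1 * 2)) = 1 / 74400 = 0.00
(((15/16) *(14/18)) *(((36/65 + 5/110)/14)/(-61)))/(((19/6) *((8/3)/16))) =-2571/2651792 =-0.00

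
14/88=7/44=0.16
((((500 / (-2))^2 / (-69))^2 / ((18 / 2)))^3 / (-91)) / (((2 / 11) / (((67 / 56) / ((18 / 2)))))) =-2745538949966430664062500000000 / 451028530299718917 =-6087284429971.55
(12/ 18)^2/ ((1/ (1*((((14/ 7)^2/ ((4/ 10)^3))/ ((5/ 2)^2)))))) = 40/ 9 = 4.44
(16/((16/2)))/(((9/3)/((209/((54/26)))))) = 5434/81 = 67.09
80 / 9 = 8.89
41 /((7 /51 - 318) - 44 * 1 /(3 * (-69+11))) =-60639 /469745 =-0.13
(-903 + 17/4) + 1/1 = -3591/4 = -897.75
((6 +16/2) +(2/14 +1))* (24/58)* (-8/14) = -5088/1421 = -3.58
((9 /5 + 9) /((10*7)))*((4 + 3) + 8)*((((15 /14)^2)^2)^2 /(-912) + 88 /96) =33242312525157 /15702395555840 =2.12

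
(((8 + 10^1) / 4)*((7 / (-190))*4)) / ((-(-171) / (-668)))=4676 / 1805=2.59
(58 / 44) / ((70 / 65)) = 377 / 308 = 1.22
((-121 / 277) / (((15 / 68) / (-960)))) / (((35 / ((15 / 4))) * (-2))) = -197472 / 1939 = -101.84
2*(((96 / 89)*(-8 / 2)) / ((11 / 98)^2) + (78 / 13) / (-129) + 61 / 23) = -7239233982 / 10650541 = -679.71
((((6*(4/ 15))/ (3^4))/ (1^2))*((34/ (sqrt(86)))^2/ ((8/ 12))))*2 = 4624/ 5805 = 0.80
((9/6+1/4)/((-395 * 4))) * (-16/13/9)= 7/46215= 0.00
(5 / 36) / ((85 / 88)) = 0.14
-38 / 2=-19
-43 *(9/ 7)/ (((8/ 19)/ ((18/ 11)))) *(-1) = 66177/ 308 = 214.86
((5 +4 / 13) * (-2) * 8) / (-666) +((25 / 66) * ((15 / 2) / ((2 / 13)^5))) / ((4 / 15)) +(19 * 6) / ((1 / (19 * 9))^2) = 28095643854037 / 8126976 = 3457084.63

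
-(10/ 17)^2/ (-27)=100/ 7803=0.01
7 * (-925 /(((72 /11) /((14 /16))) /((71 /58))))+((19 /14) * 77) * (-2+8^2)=181051607 /33408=5419.41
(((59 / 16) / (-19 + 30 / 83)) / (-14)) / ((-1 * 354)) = -83 / 2079168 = -0.00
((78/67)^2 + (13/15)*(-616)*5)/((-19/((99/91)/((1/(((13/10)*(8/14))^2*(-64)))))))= -789187795968/146274065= -5395.27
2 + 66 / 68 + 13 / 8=4.60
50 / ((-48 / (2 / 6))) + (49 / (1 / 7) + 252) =42815 / 72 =594.65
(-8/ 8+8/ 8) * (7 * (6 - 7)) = 0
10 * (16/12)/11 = 40/33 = 1.21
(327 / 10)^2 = 106929 / 100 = 1069.29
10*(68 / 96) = 85 / 12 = 7.08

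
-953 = -953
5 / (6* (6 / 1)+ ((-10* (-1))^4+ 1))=5 / 10037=0.00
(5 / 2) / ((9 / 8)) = 2.22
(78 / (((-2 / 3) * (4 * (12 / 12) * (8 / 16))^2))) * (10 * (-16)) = 4680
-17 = -17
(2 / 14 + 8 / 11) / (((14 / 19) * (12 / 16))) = 2546 / 1617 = 1.57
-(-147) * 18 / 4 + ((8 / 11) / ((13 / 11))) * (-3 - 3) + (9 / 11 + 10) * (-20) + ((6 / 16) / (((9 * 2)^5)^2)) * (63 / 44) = 267130191859531867 / 605128075149312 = 441.44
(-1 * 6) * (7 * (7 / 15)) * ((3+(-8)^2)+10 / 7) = -6706 / 5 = -1341.20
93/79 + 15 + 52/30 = 21224/1185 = 17.91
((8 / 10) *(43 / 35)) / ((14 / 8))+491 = 602163 / 1225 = 491.56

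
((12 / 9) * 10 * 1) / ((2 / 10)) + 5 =215 / 3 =71.67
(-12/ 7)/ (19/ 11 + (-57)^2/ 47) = -1551/ 64106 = -0.02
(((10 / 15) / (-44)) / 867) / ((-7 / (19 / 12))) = 19 / 4806648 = 0.00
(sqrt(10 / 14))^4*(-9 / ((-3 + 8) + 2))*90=-20250 / 343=-59.04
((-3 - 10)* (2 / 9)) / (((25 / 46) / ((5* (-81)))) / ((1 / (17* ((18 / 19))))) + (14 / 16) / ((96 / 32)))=-90896 / 8497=-10.70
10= 10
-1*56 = -56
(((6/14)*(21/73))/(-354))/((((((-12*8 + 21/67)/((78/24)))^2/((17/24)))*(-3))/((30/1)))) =64484485/22658773343616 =0.00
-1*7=-7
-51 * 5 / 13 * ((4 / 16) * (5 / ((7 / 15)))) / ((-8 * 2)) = 19125 / 5824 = 3.28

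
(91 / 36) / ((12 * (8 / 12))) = 91 / 288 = 0.32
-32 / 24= -4 / 3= -1.33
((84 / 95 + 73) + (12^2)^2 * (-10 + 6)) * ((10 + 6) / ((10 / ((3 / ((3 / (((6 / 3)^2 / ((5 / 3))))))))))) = -755775456 / 2375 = -318221.24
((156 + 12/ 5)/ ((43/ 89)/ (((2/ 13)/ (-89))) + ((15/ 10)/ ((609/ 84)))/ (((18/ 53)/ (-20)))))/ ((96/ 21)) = -60291/ 507530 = -0.12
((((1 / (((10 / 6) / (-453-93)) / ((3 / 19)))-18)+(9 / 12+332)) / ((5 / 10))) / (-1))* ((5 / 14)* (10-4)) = -299847 / 266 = -1127.24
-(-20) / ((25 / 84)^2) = 28224 / 125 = 225.79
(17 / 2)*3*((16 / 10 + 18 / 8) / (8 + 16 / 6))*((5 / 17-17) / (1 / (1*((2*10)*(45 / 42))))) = -3294.84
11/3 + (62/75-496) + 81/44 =-1615897/3300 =-489.67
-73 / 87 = -0.84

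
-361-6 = -367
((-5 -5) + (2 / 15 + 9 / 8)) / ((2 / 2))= -1049 / 120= -8.74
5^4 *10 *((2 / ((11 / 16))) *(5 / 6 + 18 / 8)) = 1850000 / 33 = 56060.61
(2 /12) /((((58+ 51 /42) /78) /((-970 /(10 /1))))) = -17654 /829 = -21.30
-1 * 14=-14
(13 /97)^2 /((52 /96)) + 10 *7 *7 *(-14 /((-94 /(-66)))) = -2129994756 /442223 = -4816.56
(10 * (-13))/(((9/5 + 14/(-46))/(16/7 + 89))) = -4776525/602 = -7934.43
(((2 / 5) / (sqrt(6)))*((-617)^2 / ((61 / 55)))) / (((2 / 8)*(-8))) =-4187579*sqrt(6) / 366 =-28025.77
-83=-83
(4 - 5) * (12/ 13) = -12/ 13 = -0.92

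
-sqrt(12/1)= -2 * sqrt(3)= -3.46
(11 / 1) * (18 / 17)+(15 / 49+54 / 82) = 430728 / 34153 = 12.61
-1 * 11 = -11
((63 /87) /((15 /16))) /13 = 112 /1885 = 0.06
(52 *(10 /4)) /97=130 /97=1.34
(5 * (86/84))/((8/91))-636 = -27733/48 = -577.77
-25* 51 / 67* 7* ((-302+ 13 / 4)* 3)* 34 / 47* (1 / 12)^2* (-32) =-60437125 / 3149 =-19192.48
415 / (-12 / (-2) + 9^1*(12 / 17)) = 1411 / 42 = 33.60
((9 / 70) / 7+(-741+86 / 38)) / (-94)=6877469 / 875140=7.86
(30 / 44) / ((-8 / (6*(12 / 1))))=-135 / 22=-6.14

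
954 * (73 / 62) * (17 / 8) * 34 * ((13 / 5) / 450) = 14535833 / 31000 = 468.90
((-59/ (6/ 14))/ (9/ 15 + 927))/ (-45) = 413/ 125226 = 0.00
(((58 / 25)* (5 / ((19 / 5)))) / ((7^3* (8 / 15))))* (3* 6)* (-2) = -3915 / 6517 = -0.60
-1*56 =-56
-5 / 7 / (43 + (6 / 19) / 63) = -285 / 17159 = -0.02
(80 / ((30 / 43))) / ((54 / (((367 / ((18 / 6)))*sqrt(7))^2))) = 162165556 / 729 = 222449.32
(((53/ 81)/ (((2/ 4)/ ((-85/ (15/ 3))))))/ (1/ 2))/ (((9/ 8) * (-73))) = 28832/ 53217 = 0.54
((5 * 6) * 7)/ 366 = 35/ 61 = 0.57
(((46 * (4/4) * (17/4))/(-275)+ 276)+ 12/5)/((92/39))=5956431/50600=117.72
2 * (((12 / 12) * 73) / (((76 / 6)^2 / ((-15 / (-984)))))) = 3285 / 236816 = 0.01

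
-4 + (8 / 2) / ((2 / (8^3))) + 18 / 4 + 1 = 2051 / 2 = 1025.50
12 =12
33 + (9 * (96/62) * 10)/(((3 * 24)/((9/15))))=1059/31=34.16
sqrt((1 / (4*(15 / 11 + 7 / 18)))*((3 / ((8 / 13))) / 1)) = 3*sqrt(148863) / 1388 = 0.83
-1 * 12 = -12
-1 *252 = -252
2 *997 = 1994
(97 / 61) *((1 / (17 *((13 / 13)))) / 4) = 97 / 4148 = 0.02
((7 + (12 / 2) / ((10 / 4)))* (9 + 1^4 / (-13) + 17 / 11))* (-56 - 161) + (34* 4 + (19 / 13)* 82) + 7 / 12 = -181014671 / 8580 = -21097.28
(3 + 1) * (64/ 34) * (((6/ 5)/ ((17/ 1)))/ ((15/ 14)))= 3584/ 7225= 0.50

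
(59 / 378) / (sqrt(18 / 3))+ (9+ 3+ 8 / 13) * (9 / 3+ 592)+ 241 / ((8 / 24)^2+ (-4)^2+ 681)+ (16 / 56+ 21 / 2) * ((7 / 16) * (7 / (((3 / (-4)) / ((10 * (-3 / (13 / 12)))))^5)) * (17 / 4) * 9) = 59 * sqrt(6) / 2268+ 201979450955875186637 / 2329492282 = 86705353143.57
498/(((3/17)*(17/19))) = 3154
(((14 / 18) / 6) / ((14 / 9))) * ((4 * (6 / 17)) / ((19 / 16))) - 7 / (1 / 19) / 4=-42831 / 1292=-33.15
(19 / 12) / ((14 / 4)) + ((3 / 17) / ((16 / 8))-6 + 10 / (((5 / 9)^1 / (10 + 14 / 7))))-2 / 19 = 1427383 / 6783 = 210.44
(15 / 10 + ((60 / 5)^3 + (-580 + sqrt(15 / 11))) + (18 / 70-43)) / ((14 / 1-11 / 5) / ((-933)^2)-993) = -67439394297 / 60507689564-4352445 * sqrt(165) / 47541756086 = -1.12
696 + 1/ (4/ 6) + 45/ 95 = 26523/ 38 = 697.97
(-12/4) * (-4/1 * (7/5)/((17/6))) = 5.93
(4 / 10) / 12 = 1 / 30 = 0.03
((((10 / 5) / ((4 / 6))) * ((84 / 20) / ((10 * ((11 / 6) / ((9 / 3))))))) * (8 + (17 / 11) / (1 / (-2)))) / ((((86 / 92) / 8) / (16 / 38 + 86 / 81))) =128.44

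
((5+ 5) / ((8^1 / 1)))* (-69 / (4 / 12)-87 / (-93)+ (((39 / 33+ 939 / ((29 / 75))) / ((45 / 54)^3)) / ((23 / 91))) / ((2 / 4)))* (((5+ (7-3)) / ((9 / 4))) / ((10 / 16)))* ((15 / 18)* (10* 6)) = 15018809223104 / 1137235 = 13206425.43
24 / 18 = 1.33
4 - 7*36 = -248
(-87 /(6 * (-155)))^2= 841 /96100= 0.01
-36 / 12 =-3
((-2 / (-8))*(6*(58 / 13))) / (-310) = -87 / 4030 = -0.02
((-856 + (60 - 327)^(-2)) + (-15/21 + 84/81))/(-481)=1281007862/720090189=1.78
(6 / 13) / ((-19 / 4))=-24 / 247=-0.10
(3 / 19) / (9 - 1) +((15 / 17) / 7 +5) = 93077 / 18088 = 5.15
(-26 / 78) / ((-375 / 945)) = 21 / 25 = 0.84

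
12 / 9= 4 / 3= 1.33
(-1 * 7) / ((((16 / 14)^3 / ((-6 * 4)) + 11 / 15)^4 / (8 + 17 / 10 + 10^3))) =-122286042259934875 / 3510195379202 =-34837.39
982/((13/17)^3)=4824566/2197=2195.98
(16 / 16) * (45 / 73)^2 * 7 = 14175 / 5329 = 2.66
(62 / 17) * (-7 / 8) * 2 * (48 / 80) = -651 / 170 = -3.83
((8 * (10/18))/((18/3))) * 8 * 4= 23.70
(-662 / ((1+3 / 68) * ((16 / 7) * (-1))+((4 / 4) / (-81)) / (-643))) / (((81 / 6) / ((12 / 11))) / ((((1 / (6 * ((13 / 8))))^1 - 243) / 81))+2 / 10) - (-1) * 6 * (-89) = -13307252933919822 / 22008513539213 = -604.64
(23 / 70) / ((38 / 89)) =2047 / 2660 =0.77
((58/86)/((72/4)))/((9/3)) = 29/2322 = 0.01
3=3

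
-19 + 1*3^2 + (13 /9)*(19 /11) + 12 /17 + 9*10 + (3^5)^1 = 548996 /1683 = 326.20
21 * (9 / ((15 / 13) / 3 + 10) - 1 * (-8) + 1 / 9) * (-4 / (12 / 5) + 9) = 62216 / 45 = 1382.58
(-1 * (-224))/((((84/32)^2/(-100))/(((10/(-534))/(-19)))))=-1024000/319599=-3.20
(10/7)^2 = 100/49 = 2.04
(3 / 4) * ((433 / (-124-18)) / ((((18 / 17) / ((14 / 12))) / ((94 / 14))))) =-345967 / 20448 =-16.92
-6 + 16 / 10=-22 / 5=-4.40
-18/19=-0.95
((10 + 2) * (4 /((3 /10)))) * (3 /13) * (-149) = -71520 /13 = -5501.54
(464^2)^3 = 9979479338254336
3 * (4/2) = 6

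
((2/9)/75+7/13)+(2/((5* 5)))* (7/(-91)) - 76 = -662203/8775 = -75.46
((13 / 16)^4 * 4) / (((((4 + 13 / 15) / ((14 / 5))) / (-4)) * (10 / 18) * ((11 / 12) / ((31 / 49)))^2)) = -3.44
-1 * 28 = -28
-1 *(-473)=473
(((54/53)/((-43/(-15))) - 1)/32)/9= -1469/656352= -0.00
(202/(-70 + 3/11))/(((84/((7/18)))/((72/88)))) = -0.01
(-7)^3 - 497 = -840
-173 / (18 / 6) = -173 / 3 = -57.67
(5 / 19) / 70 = 1 / 266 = 0.00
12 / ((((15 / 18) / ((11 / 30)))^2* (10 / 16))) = 11616 / 3125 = 3.72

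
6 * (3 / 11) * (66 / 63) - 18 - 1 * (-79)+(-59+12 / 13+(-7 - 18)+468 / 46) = -21325 / 2093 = -10.19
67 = 67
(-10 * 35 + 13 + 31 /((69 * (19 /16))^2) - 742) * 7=-12981444161 /1718721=-7552.97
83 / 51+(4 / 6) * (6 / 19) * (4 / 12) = 1645 / 969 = 1.70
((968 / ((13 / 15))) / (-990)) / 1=-44 / 39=-1.13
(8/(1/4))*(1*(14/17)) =448/17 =26.35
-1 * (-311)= 311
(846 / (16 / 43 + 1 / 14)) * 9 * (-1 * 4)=-6111504 / 89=-68668.58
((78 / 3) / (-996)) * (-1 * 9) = 39 / 166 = 0.23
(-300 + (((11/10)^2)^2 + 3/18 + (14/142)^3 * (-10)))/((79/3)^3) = -28834126381323/1764640815290000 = -0.02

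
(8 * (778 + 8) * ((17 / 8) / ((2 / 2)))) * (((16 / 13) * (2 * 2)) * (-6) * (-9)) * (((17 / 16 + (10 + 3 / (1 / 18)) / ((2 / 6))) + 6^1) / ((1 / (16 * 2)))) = 22627745280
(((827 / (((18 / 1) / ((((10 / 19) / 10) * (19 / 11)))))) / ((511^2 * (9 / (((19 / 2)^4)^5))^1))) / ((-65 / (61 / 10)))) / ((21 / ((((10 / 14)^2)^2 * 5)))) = -370581009989.08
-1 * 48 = -48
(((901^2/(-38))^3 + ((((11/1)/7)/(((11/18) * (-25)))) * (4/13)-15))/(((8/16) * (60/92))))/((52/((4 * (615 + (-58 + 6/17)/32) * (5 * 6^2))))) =-107747175414795415872588093/424434920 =-253860298334537167.38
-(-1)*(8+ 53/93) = 8.57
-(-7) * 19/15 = 133/15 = 8.87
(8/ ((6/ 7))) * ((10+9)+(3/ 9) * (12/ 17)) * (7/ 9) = 21364/ 153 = 139.63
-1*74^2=-5476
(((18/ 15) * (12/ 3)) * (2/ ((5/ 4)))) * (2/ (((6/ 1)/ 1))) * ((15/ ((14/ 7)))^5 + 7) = 1519198/ 25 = 60767.92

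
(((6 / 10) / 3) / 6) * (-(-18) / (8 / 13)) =0.98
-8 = -8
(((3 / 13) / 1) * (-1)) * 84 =-252 / 13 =-19.38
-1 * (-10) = 10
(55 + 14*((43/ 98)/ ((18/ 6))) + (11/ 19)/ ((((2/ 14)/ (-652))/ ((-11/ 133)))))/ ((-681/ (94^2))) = -18460259560/ 5162661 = -3575.73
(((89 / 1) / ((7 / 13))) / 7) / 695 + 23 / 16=801777 / 544880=1.47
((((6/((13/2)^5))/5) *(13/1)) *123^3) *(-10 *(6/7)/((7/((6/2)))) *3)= -38586938112/1399489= -27572.16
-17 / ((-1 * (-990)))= -17 / 990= -0.02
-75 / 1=-75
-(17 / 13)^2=-289 / 169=-1.71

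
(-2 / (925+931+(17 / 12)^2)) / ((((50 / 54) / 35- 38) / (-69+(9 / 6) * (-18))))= -5225472 / 1920227881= -0.00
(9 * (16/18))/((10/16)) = 64/5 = 12.80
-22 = -22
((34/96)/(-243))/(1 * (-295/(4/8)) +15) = 0.00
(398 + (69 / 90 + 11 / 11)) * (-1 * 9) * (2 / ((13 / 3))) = -107937 / 65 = -1660.57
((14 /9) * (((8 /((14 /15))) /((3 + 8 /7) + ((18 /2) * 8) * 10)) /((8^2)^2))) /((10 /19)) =133 /15571968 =0.00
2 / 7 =0.29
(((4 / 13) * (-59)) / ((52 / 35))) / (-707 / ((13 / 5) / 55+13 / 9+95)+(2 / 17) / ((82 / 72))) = 343730502185 / 203211210969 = 1.69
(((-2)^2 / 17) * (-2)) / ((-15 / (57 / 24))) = 19 / 255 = 0.07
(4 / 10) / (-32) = -1 / 80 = -0.01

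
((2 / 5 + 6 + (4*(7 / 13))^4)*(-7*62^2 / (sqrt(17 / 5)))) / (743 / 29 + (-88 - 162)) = 3111364721024*sqrt(85) / 15796946295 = 1815.88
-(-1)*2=2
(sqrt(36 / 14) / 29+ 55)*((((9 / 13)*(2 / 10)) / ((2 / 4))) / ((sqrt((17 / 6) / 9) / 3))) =972*sqrt(357) / 224315+ 1782*sqrt(102) / 221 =81.52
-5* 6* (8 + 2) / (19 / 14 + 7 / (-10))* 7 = -3195.65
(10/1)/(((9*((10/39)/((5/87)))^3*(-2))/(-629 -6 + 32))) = 735995/195112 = 3.77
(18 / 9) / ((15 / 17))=34 / 15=2.27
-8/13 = -0.62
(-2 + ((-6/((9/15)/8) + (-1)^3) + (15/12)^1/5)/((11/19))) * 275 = -155625/4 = -38906.25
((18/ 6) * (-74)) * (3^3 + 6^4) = -293706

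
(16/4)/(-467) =-4/467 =-0.01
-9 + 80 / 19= -4.79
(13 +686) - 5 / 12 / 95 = 699.00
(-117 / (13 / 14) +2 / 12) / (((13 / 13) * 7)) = -755 / 42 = -17.98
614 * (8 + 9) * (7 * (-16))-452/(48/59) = -14035339/12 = -1169611.58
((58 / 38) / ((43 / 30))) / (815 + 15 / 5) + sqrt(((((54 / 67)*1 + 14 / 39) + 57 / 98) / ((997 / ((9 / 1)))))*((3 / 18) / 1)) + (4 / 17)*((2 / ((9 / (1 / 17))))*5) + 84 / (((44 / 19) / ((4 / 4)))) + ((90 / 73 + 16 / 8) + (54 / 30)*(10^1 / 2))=sqrt(388388690911) / 12157418 + 33864331106015 / 697912958259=48.57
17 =17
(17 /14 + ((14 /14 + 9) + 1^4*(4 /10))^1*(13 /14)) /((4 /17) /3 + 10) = 38811 /35980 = 1.08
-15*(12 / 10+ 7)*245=-30135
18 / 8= 9 / 4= 2.25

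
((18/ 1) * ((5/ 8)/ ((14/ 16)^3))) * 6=34560/ 343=100.76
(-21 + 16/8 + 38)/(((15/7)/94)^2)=8226316/225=36561.40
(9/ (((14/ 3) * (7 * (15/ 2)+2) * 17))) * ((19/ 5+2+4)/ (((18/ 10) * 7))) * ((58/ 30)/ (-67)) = -29/ 620755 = -0.00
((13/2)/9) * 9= 13/2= 6.50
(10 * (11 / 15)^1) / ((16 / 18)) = 33 / 4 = 8.25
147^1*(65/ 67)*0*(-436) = 0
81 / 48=27 / 16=1.69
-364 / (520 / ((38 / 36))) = -133 / 180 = -0.74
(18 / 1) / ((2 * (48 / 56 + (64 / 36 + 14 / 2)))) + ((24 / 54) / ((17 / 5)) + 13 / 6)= 600223 / 185742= 3.23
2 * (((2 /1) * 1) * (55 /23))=220 /23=9.57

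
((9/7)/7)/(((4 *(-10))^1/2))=-9/980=-0.01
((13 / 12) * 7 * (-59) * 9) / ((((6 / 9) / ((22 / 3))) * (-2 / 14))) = 1240239 / 4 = 310059.75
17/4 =4.25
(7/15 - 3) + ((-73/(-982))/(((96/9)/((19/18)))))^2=-450275687011/177744199680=-2.53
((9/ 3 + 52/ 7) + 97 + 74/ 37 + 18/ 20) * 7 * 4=15446/ 5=3089.20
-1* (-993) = 993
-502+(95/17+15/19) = -160086/323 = -495.62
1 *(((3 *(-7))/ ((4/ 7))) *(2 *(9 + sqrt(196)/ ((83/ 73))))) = -1566.52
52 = 52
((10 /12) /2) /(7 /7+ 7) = 5 /96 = 0.05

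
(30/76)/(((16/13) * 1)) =195/608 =0.32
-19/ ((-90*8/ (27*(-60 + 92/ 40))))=-32889/ 800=-41.11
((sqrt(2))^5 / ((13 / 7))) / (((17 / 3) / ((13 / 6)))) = 1.16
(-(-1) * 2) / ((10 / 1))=1 / 5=0.20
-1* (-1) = 1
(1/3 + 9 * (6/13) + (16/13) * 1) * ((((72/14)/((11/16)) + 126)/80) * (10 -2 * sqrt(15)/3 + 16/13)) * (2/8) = 27885927/1041040 -127333 * sqrt(15)/80080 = 20.63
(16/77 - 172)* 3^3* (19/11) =-6785964/847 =-8011.76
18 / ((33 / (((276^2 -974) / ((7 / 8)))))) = 3609696 / 77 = 46879.17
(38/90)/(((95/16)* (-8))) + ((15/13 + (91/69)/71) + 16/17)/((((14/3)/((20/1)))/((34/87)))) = 3423903026/969634575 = 3.53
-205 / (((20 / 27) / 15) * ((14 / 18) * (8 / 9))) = -1345005 / 224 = -6004.49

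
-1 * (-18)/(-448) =-9/224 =-0.04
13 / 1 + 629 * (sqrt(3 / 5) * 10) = 4885.21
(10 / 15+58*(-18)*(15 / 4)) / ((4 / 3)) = -11743 / 4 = -2935.75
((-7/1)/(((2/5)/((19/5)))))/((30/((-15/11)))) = 133/44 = 3.02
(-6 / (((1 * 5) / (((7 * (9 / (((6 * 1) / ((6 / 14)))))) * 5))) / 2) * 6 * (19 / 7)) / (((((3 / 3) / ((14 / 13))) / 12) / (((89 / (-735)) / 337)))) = 4383072 / 1073345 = 4.08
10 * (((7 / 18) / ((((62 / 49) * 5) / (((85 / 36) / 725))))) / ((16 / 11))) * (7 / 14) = 0.00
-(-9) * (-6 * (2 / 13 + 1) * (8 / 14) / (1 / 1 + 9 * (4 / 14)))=-648 / 65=-9.97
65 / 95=13 / 19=0.68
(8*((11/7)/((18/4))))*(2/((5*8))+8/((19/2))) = 4972/1995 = 2.49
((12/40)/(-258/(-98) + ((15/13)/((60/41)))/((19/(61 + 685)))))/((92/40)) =72618/18700909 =0.00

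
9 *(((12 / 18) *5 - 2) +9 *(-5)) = -393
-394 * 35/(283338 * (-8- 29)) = 6895/5241753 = 0.00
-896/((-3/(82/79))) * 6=146944/79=1860.05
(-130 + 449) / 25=319 / 25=12.76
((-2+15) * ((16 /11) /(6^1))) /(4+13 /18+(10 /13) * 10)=8112 /31955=0.25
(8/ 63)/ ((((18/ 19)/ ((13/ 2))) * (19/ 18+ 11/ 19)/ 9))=1444/ 301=4.80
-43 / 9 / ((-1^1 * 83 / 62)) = 2666 / 747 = 3.57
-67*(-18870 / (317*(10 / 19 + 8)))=4003585 / 8559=467.76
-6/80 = -3/40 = -0.08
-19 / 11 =-1.73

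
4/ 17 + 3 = 55/ 17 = 3.24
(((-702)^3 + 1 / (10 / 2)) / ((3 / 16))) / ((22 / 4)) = -55351745248 / 165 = -335465122.72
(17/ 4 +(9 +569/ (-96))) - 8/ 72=2077/ 288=7.21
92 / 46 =2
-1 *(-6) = 6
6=6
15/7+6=57/7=8.14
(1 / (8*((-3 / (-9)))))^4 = 0.02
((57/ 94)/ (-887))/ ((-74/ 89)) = 5073/ 6169972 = 0.00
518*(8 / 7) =592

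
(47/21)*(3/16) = 47/112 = 0.42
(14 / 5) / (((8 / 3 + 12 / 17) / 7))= 2499 / 430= 5.81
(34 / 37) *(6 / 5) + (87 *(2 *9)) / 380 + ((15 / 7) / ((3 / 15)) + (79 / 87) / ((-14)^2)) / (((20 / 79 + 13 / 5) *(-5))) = 302109049231 / 67549878060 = 4.47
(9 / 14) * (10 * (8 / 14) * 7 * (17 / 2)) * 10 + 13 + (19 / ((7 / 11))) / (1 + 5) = 92555 / 42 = 2203.69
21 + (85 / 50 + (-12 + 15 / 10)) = 61 / 5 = 12.20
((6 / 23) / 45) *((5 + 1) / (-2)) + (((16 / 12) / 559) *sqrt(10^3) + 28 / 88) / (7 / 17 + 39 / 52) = 0.32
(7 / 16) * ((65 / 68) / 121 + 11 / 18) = 320873 / 1184832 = 0.27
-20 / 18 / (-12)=5 / 54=0.09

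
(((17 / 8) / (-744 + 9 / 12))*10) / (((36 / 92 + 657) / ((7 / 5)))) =-391 / 6421680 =-0.00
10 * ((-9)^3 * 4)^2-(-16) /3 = 255091696 /3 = 85030565.33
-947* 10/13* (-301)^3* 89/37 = 22984733489830/481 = 47785308710.67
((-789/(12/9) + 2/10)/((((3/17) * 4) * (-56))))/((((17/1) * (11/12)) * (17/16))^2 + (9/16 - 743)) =-19308192/604211125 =-0.03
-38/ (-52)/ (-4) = -19/ 104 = -0.18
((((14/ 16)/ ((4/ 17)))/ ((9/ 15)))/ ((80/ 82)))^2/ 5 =23804641/ 2949120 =8.07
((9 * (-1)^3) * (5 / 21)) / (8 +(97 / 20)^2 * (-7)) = 6000 / 438641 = 0.01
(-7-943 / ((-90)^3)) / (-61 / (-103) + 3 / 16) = -8.98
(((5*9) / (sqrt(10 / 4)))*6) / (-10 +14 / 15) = -405*sqrt(10) / 68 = -18.83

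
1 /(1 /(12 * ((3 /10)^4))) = 243 /2500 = 0.10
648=648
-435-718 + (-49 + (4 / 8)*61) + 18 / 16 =-9363 / 8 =-1170.38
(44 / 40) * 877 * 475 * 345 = 316180425 / 2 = 158090212.50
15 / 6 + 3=11 / 2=5.50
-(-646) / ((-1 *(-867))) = 38 / 51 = 0.75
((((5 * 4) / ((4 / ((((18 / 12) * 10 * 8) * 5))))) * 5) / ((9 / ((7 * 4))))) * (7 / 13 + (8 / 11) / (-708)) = 1904420000 / 75933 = 25080.27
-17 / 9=-1.89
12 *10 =120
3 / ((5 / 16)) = 48 / 5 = 9.60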